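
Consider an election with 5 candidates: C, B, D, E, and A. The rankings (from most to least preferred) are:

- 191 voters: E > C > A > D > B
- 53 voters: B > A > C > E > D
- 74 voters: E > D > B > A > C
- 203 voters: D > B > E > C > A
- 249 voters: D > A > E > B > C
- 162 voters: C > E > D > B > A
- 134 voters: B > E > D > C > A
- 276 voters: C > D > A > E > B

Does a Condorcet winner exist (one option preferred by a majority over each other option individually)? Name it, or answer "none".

none

Checking pairwise contests:
B beats C 713–629.
D beats B 1155–187.
C beats D 682–660.
D beats E 728–614.
C beats A 966–376.
Every option loses at least one head-to-head, so there is no Condorcet winner.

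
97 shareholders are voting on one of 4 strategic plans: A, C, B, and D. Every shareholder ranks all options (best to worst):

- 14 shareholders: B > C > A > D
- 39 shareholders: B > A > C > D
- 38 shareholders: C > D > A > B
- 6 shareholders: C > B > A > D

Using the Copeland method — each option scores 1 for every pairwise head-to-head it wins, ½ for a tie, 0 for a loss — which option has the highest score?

A: beats D; loses to C and B → score 1.
C: beats A and D; loses to B → score 2.
B: beats A, C, and D → score 3.
D: loses to A, C, and B → score 0.
B has the best pairwise record.

B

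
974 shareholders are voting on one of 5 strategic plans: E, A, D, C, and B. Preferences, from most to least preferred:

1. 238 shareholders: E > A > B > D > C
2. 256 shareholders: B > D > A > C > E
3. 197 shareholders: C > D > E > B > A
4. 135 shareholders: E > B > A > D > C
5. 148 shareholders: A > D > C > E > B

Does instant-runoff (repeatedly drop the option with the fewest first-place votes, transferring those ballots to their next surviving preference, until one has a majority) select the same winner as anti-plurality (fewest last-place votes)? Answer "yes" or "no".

no

Instant-runoff — R1 E 373, A 148, D 0, C 197, B 256 (D out); R2 E 373, A 148, C 197, B 256 (A out); R3 E 373, C 345, B 256 (B out); R4 E 373, C 601 (C winner). Winner: C.
Anti-plurality — last-place votes: E 256, A 197, D 0, C 373, B 148. Winner: D.
The two methods disagree.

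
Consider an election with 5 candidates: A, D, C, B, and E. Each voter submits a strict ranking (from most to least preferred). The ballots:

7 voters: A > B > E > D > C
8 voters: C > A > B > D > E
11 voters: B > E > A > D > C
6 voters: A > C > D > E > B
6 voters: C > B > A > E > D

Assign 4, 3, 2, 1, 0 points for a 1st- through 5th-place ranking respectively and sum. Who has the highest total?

A

A: 7·4 + 8·3 + 11·2 + 6·4 + 6·2 = 110
D: 7·1 + 8·1 + 11·1 + 6·2 + 6·0 = 38
C: 7·0 + 8·4 + 11·0 + 6·3 + 6·4 = 74
B: 7·3 + 8·2 + 11·4 + 6·0 + 6·3 = 99
E: 7·2 + 8·0 + 11·3 + 6·1 + 6·1 = 59
A has the highest Borda score (110).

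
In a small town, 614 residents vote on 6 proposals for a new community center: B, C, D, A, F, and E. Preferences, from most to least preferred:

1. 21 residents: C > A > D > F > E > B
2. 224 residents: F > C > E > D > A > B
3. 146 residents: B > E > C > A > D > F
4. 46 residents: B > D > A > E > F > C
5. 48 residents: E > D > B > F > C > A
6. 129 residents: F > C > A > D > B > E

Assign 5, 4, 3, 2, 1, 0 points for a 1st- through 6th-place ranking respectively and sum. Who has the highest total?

C

B: 21·0 + 224·0 + 146·5 + 46·5 + 48·3 + 129·1 = 1233
C: 21·5 + 224·4 + 146·3 + 46·0 + 48·1 + 129·4 = 2003
D: 21·3 + 224·2 + 146·1 + 46·4 + 48·4 + 129·2 = 1291
A: 21·4 + 224·1 + 146·2 + 46·3 + 48·0 + 129·3 = 1125
F: 21·2 + 224·5 + 146·0 + 46·1 + 48·2 + 129·5 = 1949
E: 21·1 + 224·3 + 146·4 + 46·2 + 48·5 + 129·0 = 1609
C has the highest Borda score (2003).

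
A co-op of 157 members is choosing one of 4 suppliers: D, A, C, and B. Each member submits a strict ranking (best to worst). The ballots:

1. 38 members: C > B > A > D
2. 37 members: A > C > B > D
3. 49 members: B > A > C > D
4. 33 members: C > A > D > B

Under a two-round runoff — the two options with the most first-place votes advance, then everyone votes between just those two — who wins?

Round 1 first-place votes: D 0, A 37, C 71, B 49.
C and B advance.
Runoff: C is preferred to B by 108 voters; B by 49.
C wins the runoff.

C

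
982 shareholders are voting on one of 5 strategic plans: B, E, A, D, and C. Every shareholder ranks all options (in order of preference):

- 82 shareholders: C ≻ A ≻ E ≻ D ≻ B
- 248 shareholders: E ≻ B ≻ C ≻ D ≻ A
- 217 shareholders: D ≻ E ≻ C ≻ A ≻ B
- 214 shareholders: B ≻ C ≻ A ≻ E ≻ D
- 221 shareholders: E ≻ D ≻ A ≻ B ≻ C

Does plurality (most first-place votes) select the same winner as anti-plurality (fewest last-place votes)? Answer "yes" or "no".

Plurality — first-place votes: B 214, E 469, A 0, D 217, C 82. Winner: E.
Anti-plurality — last-place votes: B 299, E 0, A 248, D 214, C 221. Winner: E.
The two methods agree.

yes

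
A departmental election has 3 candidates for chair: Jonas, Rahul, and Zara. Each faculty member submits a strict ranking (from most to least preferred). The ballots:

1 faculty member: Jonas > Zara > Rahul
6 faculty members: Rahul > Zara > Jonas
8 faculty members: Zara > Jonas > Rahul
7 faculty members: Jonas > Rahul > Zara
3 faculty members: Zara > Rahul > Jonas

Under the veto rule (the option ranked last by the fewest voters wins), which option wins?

Zara

Last-place votes: Jonas 9, Rahul 9, Zara 7.
Zara is ranked last by the fewest voters, so Zara wins.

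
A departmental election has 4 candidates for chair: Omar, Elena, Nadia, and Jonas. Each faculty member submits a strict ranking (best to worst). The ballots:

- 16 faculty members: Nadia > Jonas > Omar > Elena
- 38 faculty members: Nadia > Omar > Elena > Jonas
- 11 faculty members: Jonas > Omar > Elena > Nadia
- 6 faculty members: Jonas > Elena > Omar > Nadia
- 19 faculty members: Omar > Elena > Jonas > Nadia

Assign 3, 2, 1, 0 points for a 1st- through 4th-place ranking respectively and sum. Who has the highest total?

Omar: 16·1 + 38·2 + 11·2 + 6·1 + 19·3 = 177
Elena: 16·0 + 38·1 + 11·1 + 6·2 + 19·2 = 99
Nadia: 16·3 + 38·3 + 11·0 + 6·0 + 19·0 = 162
Jonas: 16·2 + 38·0 + 11·3 + 6·3 + 19·1 = 102
Omar has the highest Borda score (177).

Omar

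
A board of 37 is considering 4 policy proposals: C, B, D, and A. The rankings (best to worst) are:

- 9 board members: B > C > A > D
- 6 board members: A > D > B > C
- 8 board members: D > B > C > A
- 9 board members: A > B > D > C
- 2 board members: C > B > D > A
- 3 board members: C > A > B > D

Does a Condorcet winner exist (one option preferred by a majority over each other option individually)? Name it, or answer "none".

B vs C: 32–5 for B.
B vs D: 23–14 for B.
B vs A: 19–18 for B.
B beats every other option head-to-head.

B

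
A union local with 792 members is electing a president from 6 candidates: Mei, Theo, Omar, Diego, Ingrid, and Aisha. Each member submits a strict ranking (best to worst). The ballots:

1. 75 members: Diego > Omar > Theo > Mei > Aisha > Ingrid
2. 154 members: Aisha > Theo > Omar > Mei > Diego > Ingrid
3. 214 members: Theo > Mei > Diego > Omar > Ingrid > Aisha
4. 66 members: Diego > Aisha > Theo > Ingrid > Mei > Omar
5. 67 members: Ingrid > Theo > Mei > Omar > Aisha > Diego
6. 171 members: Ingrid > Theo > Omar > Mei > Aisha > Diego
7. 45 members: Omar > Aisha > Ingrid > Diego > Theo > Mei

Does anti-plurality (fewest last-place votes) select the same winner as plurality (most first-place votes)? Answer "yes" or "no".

no

Anti-plurality — last-place votes: Mei 45, Theo 0, Omar 66, Diego 238, Ingrid 229, Aisha 214. Winner: Theo.
Plurality — first-place votes: Mei 0, Theo 214, Omar 45, Diego 141, Ingrid 238, Aisha 154. Winner: Ingrid.
The two methods disagree.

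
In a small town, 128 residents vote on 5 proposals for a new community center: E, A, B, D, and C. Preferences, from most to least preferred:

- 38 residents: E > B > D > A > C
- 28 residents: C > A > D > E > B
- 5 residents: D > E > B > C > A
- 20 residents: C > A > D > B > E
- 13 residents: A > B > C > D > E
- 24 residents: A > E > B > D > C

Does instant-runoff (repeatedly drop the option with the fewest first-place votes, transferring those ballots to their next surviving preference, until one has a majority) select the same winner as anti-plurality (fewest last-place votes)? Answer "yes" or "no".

Instant-runoff — R1 E 38, A 37, B 0, D 5, C 48 (B out); R2 E 38, A 37, D 5, C 48 (D out); R3 E 43, A 37, C 48 (A out); R4 E 67, C 61 (E winner). Winner: E.
Anti-plurality — last-place votes: E 33, A 5, B 28, D 0, C 62. Winner: D.
The two methods disagree.

no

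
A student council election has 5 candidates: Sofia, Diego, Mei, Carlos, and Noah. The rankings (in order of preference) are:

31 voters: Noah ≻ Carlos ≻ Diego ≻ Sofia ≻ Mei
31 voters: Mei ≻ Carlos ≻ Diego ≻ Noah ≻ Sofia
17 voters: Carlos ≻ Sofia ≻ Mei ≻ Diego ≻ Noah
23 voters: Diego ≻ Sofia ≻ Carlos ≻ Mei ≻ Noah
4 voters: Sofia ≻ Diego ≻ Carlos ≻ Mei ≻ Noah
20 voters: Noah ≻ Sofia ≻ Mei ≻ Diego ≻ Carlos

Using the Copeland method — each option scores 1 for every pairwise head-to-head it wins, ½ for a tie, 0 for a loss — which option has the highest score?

Carlos

Sofia: beats Mei; loses to Diego, Carlos, and Noah → score 1.
Diego: beats Sofia and Noah; loses to Mei and Carlos → score 2.
Mei: beats Diego and Noah; loses to Sofia and Carlos → score 2.
Carlos: beats Sofia, Diego, Mei, and Noah → score 4.
Noah: beats Sofia; loses to Diego, Mei, and Carlos → score 1.
Carlos has the best pairwise record.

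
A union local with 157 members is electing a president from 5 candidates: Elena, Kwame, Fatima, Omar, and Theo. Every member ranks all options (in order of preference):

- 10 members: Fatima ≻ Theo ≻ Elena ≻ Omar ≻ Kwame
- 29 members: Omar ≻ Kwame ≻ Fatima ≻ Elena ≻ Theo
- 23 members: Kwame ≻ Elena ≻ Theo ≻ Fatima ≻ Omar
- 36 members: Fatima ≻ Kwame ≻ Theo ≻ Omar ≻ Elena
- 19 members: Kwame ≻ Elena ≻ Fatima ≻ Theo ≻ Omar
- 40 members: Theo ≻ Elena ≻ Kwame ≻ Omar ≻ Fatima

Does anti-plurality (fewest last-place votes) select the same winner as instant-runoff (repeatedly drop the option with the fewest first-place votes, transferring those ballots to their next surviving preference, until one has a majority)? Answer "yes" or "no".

yes

Anti-plurality — last-place votes: Elena 36, Kwame 10, Fatima 40, Omar 42, Theo 29. Winner: Kwame.
Instant-runoff — R1 Elena 0, Kwame 42, Fatima 46, Omar 29, Theo 40 (Elena out); R2 Kwame 42, Fatima 46, Omar 29, Theo 40 (Omar out); R3 Kwame 71, Fatima 46, Theo 40 (Theo out); R4 Kwame 111, Fatima 46 (Kwame winner). Winner: Kwame.
The two methods agree.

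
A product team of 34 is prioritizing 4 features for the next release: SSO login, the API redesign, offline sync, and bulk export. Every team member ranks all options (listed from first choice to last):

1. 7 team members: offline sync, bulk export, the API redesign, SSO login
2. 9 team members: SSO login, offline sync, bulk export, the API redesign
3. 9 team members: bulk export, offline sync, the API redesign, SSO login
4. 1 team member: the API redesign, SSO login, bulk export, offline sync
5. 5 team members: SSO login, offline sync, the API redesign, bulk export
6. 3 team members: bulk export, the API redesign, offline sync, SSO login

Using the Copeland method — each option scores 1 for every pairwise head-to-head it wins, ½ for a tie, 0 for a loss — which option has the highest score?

offline sync

SSO login: loses to the API redesign, offline sync, and bulk export → score 0.
the API redesign: beats SSO login; loses to offline sync and bulk export → score 1.
offline sync: beats SSO login, the API redesign, and bulk export → score 3.
bulk export: beats SSO login and the API redesign; loses to offline sync → score 2.
offline sync has the best pairwise record.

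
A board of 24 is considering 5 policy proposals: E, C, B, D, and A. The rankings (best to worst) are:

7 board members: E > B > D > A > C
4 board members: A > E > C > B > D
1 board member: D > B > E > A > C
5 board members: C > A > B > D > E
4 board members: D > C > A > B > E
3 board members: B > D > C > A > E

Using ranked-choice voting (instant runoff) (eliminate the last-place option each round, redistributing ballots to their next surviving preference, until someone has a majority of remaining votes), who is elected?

Round 1: E 7, C 5, B 3, D 5, A 4. Eliminate B.
Round 2: E 7, C 5, D 8, A 4. Eliminate A.
Round 3: E 11, C 5, D 8. Eliminate C.
Round 4: E 11, D 13. D has a majority.

D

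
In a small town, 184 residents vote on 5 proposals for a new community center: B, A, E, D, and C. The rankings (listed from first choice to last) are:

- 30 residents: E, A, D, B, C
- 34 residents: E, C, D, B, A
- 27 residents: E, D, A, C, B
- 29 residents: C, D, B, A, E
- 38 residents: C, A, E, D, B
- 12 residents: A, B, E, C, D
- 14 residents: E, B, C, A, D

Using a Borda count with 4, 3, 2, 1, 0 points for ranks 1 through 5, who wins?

E

B: 30·1 + 34·1 + 27·0 + 29·2 + 38·0 + 12·3 + 14·3 = 200
A: 30·3 + 34·0 + 27·2 + 29·1 + 38·3 + 12·4 + 14·1 = 349
E: 30·4 + 34·4 + 27·4 + 29·0 + 38·2 + 12·2 + 14·4 = 520
D: 30·2 + 34·2 + 27·3 + 29·3 + 38·1 + 12·0 + 14·0 = 334
C: 30·0 + 34·3 + 27·1 + 29·4 + 38·4 + 12·1 + 14·2 = 437
E has the highest Borda score (520).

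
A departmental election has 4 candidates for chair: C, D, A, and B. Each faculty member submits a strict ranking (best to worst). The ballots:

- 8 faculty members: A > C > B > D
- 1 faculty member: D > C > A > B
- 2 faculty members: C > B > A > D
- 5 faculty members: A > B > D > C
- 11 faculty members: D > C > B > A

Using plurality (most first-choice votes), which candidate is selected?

First-place votes: C 2, D 12, A 13, B 0.
A has the most first-place votes.

A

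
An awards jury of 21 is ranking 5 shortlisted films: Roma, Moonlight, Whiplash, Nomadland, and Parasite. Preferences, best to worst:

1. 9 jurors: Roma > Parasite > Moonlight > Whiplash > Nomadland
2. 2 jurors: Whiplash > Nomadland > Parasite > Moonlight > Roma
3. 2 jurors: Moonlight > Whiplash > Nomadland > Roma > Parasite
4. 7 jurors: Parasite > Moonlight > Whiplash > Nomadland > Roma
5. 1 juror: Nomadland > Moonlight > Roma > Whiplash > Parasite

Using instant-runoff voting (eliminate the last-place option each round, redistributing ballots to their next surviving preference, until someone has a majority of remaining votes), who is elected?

Roma

Round 1: Roma 9, Moonlight 2, Whiplash 2, Nomadland 1, Parasite 7. Eliminate Nomadland.
Round 2: Roma 9, Moonlight 3, Whiplash 2, Parasite 7. Eliminate Whiplash.
Round 3: Roma 9, Moonlight 3, Parasite 9. Eliminate Moonlight.
Round 4: Roma 12, Parasite 9. Roma has a majority.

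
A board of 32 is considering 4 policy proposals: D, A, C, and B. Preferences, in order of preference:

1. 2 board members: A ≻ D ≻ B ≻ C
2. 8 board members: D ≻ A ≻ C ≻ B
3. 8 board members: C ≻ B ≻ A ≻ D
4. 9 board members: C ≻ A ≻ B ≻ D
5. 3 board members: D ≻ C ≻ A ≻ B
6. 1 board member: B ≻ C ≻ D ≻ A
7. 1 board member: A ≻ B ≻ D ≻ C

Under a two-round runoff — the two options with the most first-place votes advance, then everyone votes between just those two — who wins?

C

Round 1 first-place votes: D 11, A 3, C 17, B 1.
C and D advance.
Runoff: C is preferred to D by 18 voters; D by 14.
C wins the runoff.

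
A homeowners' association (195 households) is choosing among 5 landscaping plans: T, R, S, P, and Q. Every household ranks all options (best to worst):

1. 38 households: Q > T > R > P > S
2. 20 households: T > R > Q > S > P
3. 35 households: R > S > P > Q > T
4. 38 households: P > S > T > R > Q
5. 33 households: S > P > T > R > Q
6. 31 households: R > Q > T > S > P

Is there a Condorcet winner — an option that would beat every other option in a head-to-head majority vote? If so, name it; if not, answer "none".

Checking pairwise contests:
S beats T 106–89.
T beats R 129–66.
R beats S 124–71.
R beats P 124–71.
R beats Q 157–38.
Every option loses at least one head-to-head, so there is no Condorcet winner.

none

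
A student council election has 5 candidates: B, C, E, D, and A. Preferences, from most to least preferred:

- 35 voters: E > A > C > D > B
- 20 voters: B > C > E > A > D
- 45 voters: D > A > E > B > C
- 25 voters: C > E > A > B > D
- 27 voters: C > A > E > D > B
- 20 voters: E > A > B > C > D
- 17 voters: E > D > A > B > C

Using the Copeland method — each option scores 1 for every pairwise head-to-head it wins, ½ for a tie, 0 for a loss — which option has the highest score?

B: beats C; loses to E, D, and A → score 1.
C: beats D; loses to B, E, and A → score 1.
E: beats B, C, D, and A → score 4.
D: beats B; loses to C, E, and A → score 1.
A: beats B, C, and D; loses to E → score 3.
E has the best pairwise record.

E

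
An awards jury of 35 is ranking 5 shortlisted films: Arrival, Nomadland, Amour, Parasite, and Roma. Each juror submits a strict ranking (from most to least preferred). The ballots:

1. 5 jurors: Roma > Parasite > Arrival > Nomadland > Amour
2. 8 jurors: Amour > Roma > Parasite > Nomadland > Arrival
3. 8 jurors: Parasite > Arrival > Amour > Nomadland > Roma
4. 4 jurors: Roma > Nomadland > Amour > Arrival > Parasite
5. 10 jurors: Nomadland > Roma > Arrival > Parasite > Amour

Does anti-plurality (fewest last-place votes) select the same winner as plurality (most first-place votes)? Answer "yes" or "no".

yes

Anti-plurality — last-place votes: Arrival 8, Nomadland 0, Amour 15, Parasite 4, Roma 8. Winner: Nomadland.
Plurality — first-place votes: Arrival 0, Nomadland 10, Amour 8, Parasite 8, Roma 9. Winner: Nomadland.
The two methods agree.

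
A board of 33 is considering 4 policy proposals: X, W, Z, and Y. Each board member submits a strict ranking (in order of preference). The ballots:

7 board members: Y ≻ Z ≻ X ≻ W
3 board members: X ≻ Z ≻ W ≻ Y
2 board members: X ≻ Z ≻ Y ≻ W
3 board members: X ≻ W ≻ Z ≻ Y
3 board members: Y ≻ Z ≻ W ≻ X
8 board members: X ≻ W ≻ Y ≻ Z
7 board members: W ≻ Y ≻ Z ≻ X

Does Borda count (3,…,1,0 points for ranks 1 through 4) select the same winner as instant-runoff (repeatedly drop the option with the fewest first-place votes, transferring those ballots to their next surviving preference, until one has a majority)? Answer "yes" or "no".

no

Borda — scores: X 55, W 49, Z 40, Y 54. Winner: X.
Instant-runoff — R1 X 16, W 7, Z 0, Y 10 (Z out); R2 X 16, W 7, Y 10 (W out); R3 X 16, Y 17 (Y winner). Winner: Y.
The two methods disagree.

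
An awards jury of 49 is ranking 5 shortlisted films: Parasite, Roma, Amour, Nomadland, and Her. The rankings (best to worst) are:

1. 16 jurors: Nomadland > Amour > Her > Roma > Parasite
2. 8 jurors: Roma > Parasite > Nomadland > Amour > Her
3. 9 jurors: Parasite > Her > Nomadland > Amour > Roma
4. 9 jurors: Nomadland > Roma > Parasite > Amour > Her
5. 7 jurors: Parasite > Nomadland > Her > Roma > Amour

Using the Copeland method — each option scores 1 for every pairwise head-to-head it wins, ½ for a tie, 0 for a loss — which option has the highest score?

Nomadland

Parasite: beats Amour and Her; loses to Roma and Nomadland → score 2.
Roma: beats Parasite; loses to Amour, Nomadland, and Her → score 1.
Amour: beats Roma and Her; loses to Parasite and Nomadland → score 2.
Nomadland: beats Parasite, Roma, Amour, and Her → score 4.
Her: beats Roma; loses to Parasite, Amour, and Nomadland → score 1.
Nomadland has the best pairwise record.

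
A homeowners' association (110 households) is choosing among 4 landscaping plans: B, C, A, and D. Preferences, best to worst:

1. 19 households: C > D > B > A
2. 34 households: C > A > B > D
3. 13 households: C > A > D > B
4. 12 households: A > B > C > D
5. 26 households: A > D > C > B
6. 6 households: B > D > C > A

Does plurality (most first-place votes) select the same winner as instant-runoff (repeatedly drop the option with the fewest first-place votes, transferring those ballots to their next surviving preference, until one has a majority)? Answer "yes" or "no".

yes

Plurality — first-place votes: B 6, C 66, A 38, D 0. Winner: C.
Instant-runoff — R1 B 6, C 66, A 38, D 0 (C winner). Winner: C.
The two methods agree.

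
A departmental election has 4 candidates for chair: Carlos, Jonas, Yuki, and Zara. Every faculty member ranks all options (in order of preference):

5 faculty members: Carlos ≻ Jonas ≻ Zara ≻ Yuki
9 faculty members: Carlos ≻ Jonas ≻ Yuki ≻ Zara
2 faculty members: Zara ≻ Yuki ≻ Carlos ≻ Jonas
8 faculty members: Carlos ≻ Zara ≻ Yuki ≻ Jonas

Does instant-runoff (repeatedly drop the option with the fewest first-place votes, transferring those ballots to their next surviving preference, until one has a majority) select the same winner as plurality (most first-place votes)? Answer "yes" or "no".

yes

Instant-runoff — R1 Carlos 22, Jonas 0, Yuki 0, Zara 2 (Carlos winner). Winner: Carlos.
Plurality — first-place votes: Carlos 22, Jonas 0, Yuki 0, Zara 2. Winner: Carlos.
The two methods agree.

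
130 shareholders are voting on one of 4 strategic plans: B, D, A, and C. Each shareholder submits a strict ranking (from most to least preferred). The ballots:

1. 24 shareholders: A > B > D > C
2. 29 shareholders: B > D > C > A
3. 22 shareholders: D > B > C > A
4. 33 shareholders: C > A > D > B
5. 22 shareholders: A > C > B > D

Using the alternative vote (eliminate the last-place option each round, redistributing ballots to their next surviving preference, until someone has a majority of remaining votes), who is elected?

A

Round 1: B 29, D 22, A 46, C 33. Eliminate D.
Round 2: B 51, A 46, C 33. Eliminate C.
Round 3: B 51, A 79. A has a majority.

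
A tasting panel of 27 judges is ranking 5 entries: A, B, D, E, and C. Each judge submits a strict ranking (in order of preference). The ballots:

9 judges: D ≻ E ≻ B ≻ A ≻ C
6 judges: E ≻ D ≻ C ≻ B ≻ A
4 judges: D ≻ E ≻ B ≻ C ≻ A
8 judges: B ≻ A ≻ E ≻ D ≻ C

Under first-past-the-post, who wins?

First-place votes: A 0, B 8, D 13, E 6, C 0.
D has the most first-place votes.

D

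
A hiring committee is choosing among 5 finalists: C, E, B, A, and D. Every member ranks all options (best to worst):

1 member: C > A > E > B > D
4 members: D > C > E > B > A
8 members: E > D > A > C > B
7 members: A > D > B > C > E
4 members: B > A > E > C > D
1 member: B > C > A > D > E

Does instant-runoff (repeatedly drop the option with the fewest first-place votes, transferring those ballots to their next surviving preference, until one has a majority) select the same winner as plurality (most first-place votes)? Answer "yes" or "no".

no

Instant-runoff — R1 C 1, E 8, B 5, A 7, D 4 (C out); R2 E 8, B 5, A 8, D 4 (D out); R3 E 12, B 5, A 8 (B out); R4 E 12, A 13 (A winner). Winner: A.
Plurality — first-place votes: C 1, E 8, B 5, A 7, D 4. Winner: E.
The two methods disagree.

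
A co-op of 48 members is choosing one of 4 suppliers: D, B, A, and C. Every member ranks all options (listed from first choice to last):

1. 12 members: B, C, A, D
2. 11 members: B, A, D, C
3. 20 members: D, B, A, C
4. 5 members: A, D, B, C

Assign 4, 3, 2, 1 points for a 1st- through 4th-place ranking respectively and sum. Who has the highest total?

D: 12·1 + 11·2 + 20·4 + 5·3 = 129
B: 12·4 + 11·4 + 20·3 + 5·2 = 162
A: 12·2 + 11·3 + 20·2 + 5·4 = 117
C: 12·3 + 11·1 + 20·1 + 5·1 = 72
B has the highest Borda score (162).

B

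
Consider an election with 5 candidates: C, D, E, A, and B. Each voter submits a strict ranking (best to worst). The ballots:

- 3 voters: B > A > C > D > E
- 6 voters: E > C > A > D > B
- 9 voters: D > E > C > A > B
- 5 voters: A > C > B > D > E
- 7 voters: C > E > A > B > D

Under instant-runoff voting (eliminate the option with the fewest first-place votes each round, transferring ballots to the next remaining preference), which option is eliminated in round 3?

A

Round 1: C 7, D 9, E 6, A 5, B 3. Eliminate B.
Round 2: C 7, D 9, E 6, A 8. Eliminate E.
Round 3: C 13, D 9, A 8. Eliminate A.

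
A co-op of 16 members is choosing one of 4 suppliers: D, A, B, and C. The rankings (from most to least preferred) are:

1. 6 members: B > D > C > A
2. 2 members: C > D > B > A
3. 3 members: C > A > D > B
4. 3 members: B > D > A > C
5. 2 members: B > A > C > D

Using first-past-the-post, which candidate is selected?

B

First-place votes: D 0, A 0, B 11, C 5.
B has the most first-place votes.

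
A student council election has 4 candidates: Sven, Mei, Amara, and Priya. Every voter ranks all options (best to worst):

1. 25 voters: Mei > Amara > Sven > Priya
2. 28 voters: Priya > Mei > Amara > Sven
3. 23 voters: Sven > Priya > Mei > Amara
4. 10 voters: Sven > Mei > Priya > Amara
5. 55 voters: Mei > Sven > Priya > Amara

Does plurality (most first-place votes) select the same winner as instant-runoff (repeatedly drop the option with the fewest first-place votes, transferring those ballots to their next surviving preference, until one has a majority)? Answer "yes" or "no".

yes

Plurality — first-place votes: Sven 33, Mei 80, Amara 0, Priya 28. Winner: Mei.
Instant-runoff — R1 Sven 33, Mei 80, Amara 0, Priya 28 (Mei winner). Winner: Mei.
The two methods agree.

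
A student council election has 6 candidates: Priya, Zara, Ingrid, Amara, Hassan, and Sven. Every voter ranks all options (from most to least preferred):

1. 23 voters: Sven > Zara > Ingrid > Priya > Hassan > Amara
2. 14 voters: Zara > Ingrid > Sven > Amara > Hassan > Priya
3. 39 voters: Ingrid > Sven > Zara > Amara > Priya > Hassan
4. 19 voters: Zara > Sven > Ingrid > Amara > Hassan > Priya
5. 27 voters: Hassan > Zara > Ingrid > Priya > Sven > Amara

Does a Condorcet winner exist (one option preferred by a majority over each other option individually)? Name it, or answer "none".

none

Checking pairwise contests:
Zara beats Priya 122–0.
Sven beats Zara 62–60.
Zara beats Ingrid 83–39.
Zara beats Amara 122–0.
Priya beats Hassan 62–60.
Ingrid beats Sven 80–42.
Every option loses at least one head-to-head, so there is no Condorcet winner.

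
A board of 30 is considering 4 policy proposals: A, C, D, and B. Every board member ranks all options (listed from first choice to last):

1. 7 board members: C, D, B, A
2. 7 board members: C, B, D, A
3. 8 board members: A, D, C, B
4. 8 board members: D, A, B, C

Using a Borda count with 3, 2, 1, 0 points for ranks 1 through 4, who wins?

A: 7·0 + 7·0 + 8·3 + 8·2 = 40
C: 7·3 + 7·3 + 8·1 + 8·0 = 50
D: 7·2 + 7·1 + 8·2 + 8·3 = 61
B: 7·1 + 7·2 + 8·0 + 8·1 = 29
D has the highest Borda score (61).

D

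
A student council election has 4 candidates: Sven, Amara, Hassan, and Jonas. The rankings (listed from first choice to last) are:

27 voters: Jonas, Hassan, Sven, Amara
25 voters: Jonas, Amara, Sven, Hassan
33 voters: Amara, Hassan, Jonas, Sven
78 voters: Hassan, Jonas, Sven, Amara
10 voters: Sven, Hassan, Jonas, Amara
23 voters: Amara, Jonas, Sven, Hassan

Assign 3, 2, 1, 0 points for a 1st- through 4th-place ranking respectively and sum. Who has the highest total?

Jonas

Sven: 27·1 + 25·1 + 33·0 + 78·1 + 10·3 + 23·1 = 183
Amara: 27·0 + 25·2 + 33·3 + 78·0 + 10·0 + 23·3 = 218
Hassan: 27·2 + 25·0 + 33·2 + 78·3 + 10·2 + 23·0 = 374
Jonas: 27·3 + 25·3 + 33·1 + 78·2 + 10·1 + 23·2 = 401
Jonas has the highest Borda score (401).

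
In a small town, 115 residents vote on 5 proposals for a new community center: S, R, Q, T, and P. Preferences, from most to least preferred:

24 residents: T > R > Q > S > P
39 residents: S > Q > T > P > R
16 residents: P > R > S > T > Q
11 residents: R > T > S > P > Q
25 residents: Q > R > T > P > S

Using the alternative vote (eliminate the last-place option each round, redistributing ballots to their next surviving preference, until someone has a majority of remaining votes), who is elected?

T

Round 1: S 39, R 11, Q 25, T 24, P 16. Eliminate R.
Round 2: S 39, Q 25, T 35, P 16. Eliminate P.
Round 3: S 55, Q 25, T 35. Eliminate Q.
Round 4: S 55, T 60. T has a majority.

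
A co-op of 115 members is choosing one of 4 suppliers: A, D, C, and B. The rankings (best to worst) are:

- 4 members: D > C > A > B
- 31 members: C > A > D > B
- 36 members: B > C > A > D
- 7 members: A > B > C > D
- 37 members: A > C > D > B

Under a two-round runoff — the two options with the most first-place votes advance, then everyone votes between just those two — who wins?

A

Round 1 first-place votes: A 44, D 4, C 31, B 36.
A and B advance.
Runoff: A is preferred to B by 79 voters; B by 36.
A wins the runoff.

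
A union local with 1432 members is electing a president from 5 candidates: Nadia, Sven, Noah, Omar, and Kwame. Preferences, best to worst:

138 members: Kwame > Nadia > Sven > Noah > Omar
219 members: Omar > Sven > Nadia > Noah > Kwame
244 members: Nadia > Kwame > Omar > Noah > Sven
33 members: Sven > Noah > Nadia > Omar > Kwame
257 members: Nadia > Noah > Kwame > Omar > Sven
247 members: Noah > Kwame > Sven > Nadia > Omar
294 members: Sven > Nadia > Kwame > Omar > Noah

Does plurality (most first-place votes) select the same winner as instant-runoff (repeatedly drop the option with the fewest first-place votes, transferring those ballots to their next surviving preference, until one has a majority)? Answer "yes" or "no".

Plurality — first-place votes: Nadia 501, Sven 327, Noah 247, Omar 219, Kwame 138. Winner: Nadia.
Instant-runoff — R1 Nadia 501, Sven 327, Noah 247, Omar 219, Kwame 138 (Kwame out); R2 Nadia 639, Sven 327, Noah 247, Omar 219 (Omar out); R3 Nadia 639, Sven 546, Noah 247 (Noah out); R4 Nadia 639, Sven 793 (Sven winner). Winner: Sven.
The two methods disagree.

no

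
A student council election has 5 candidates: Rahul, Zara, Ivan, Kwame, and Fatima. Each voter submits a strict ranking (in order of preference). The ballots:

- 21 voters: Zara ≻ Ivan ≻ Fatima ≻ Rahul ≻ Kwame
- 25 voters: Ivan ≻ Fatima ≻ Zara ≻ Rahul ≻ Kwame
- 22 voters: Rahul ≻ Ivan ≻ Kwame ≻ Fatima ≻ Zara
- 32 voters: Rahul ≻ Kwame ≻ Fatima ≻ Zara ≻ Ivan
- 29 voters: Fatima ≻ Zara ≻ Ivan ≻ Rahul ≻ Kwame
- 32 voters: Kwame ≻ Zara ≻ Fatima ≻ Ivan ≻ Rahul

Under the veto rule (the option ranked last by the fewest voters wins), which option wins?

Fatima

Last-place votes: Rahul 32, Zara 22, Ivan 32, Kwame 75, Fatima 0.
Fatima is ranked last by the fewest voters, so Fatima wins.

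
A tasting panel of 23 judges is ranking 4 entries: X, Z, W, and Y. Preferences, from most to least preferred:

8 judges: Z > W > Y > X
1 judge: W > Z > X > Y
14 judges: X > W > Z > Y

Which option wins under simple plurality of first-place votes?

X

First-place votes: X 14, Z 8, W 1, Y 0.
X has the most first-place votes.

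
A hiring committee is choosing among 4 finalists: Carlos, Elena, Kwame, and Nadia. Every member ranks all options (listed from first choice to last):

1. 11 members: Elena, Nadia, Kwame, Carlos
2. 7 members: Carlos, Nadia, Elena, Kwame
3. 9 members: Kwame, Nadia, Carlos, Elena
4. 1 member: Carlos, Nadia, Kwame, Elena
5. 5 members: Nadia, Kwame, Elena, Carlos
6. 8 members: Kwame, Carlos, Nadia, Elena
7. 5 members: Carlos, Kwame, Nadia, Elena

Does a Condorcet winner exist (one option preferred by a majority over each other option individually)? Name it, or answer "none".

Nadia vs Carlos: 25–21 for Nadia.
Nadia vs Elena: 35–11 for Nadia.
Nadia vs Kwame: 24–22 for Nadia.
Nadia beats every other option head-to-head.

Nadia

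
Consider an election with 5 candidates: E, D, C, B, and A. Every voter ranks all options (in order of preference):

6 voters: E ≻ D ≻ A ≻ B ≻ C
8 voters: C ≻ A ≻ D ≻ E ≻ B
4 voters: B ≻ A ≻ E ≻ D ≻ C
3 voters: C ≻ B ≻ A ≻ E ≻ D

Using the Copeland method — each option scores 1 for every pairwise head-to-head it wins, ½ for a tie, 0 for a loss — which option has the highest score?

E: beats D and B; loses to C and A → score 2.
D: beats B; loses to E, C, and A → score 1.
C: beats E, D, B, and A → score 4.
B: loses to E, D, C, and A → score 0.
A: beats E, D, and B; loses to C → score 3.
C has the best pairwise record.

C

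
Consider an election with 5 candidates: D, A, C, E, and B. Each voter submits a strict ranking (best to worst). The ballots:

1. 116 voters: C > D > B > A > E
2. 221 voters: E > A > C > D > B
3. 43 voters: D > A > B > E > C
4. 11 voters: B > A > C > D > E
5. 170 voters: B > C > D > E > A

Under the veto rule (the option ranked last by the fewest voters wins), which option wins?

D

Last-place votes: D 0, A 170, C 43, E 127, B 221.
D is ranked last by the fewest voters, so D wins.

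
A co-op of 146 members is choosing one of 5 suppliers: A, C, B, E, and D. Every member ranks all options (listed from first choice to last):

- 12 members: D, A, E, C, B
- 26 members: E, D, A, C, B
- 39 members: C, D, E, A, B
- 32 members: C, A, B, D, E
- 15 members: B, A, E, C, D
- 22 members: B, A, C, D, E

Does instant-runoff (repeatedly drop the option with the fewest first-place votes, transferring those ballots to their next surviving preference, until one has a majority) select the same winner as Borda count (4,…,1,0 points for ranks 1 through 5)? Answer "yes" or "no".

yes

Instant-runoff — R1 A 0, C 71, B 37, E 26, D 12 (A out); R2 C 71, B 37, E 26, D 12 (D out); R3 C 71, B 37, E 38 (B out); R4 C 93, E 53 (C winner). Winner: C.
Borda — scores: A 334, C 381, B 212, E 236, D 297. Winner: C.
The two methods agree.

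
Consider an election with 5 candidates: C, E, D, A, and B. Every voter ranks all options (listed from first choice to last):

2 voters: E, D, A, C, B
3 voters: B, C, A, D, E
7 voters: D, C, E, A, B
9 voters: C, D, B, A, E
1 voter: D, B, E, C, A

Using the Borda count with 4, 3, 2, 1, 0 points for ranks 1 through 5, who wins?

C

C: 2·1 + 3·3 + 7·3 + 9·4 + 1·1 = 69
E: 2·4 + 3·0 + 7·2 + 9·0 + 1·2 = 24
D: 2·3 + 3·1 + 7·4 + 9·3 + 1·4 = 68
A: 2·2 + 3·2 + 7·1 + 9·1 + 1·0 = 26
B: 2·0 + 3·4 + 7·0 + 9·2 + 1·3 = 33
C has the highest Borda score (69).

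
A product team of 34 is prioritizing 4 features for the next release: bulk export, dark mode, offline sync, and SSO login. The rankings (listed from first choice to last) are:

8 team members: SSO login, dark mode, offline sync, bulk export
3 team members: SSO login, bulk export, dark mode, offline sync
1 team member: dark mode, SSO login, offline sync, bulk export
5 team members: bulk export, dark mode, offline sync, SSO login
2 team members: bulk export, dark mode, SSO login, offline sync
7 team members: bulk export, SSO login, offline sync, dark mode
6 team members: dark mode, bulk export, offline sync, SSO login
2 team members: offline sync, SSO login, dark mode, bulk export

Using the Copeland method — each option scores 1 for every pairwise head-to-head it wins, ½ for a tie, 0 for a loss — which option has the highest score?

bulk export: beats offline sync and SSO login; ties dark mode → score 2.5.
dark mode: beats offline sync; ties bulk export; loses to SSO login → score 1.5.
offline sync: loses to bulk export, dark mode, and SSO login → score 0.
SSO login: beats dark mode and offline sync; loses to bulk export → score 2.
bulk export has the best pairwise record.

bulk export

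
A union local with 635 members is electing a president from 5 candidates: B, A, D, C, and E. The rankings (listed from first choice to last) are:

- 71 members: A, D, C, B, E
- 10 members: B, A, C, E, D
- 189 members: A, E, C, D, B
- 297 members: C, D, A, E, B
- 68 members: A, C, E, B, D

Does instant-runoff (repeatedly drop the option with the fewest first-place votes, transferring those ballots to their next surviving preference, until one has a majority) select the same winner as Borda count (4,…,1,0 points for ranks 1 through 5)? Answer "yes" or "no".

yes

Instant-runoff — R1 B 10, A 328, D 0, C 297, E 0 (A winner). Winner: A.
Borda — scores: B 179, A 1936, D 1293, C 1932, E 1010. Winner: A.
The two methods agree.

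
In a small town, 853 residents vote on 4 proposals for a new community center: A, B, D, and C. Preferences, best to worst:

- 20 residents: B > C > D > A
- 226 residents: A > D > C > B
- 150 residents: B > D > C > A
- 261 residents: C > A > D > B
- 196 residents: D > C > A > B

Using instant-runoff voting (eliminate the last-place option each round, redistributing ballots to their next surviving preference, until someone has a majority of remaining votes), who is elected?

Round 1: A 226, B 170, D 196, C 261. Eliminate B.
Round 2: A 226, D 346, C 281. Eliminate A.
Round 3: D 572, C 281. D has a majority.

D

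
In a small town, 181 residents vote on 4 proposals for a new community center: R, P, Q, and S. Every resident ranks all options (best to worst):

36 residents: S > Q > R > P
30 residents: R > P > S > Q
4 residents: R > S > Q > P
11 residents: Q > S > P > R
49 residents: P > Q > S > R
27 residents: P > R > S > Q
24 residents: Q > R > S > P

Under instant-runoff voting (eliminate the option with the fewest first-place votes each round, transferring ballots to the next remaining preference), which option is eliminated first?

R

Round 1: R 34, P 76, Q 35, S 36. Eliminate R.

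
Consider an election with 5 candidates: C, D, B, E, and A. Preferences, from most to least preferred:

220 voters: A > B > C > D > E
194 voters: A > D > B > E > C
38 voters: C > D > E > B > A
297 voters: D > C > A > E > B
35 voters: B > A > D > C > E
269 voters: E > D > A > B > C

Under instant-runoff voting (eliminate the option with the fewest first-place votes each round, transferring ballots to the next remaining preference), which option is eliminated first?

Round 1: C 38, D 297, B 35, E 269, A 414. Eliminate B.

B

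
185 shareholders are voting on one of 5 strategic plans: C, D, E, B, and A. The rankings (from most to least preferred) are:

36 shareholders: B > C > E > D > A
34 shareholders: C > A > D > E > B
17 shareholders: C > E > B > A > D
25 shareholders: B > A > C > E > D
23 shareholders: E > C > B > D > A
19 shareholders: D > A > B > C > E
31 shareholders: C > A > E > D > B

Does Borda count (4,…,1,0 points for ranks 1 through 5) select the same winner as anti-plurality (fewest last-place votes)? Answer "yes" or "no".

yes

Borda — scores: C 574, D 234, E 336, B 362, A 344. Winner: C.
Anti-plurality — last-place votes: C 0, D 42, E 19, B 65, A 59. Winner: C.
The two methods agree.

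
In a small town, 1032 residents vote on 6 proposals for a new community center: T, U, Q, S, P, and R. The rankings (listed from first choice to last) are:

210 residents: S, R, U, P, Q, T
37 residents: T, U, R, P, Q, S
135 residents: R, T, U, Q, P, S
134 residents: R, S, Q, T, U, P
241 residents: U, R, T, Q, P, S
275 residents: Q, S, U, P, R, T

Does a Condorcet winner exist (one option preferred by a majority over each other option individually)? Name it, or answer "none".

Checking pairwise contests:
U beats T 726–306.
S beats U 619–413.
U beats Q 623–409.
Q beats S 688–344.
T beats P 547–485.
U beats R 553–479.
Every option loses at least one head-to-head, so there is no Condorcet winner.

none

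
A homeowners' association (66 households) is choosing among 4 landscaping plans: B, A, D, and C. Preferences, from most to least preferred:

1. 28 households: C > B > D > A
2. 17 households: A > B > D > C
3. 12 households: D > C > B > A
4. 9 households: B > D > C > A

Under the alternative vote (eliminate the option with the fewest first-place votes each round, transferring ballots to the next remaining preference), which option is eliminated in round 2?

A

Round 1: B 9, A 17, D 12, C 28. Eliminate B.
Round 2: A 17, D 21, C 28. Eliminate A.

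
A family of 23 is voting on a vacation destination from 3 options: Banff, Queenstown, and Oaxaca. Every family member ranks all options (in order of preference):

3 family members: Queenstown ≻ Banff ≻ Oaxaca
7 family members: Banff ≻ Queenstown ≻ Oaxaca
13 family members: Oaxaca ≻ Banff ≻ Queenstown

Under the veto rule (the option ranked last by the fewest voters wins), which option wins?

Last-place votes: Banff 0, Queenstown 13, Oaxaca 10.
Banff is ranked last by the fewest voters, so Banff wins.

Banff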